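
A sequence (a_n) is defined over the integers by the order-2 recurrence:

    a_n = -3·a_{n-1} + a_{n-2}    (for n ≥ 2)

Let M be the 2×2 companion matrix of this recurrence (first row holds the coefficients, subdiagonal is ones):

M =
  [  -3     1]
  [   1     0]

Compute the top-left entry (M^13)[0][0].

-5097243

(M^13)[0][0] is the top entry after applying M 13 times to the unit state (1, 0). Equivalently it is h_{14} for the auxiliary sequence (h_n) obeying the same recurrence with h_1 = 1 and h_i = 0 for 0 ≤ i < 1:
h_2 = -3·1 + 1·0 = -3
h_3 = -3·-3 + 1·1 = 10
h_4 = -3·10 + 1·-3 = -33
h_5 = -3·-33 + 1·10 = 109
h_6 = -3·109 + 1·-33 = -360
h_7 = -3·-360 + 1·109 = 1189
h_8 = -3·1189 + 1·-360 = -3927
h_9 = -3·-3927 + 1·1189 = 12970
h_10 = -3·12970 + 1·-3927 = -42837
h_11 = -3·-42837 + 1·12970 = 141481
h_12 = -3·141481 + 1·-42837 = -467280
h_13 = -3·-467280 + 1·141481 = 1543321
h_14 = -3·1543321 + 1·-467280 = -5097243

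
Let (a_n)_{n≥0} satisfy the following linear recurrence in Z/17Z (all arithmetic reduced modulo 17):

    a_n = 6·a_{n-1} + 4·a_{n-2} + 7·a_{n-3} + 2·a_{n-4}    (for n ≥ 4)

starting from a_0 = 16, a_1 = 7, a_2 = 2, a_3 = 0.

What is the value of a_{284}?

4

a_4 = 6·0 + 4·2 + 7·7 + 2·16 = 4
a_5 = 6·4 + 4·0 + 7·2 + 2·7 = 1
a_6 = 6·1 + 4·4 + 7·0 + 2·2 = 9
a_7 = 6·9 + 4·1 + 7·4 + 2·0 = 1
a_8 = 6·1 + 4·9 + 7·1 + 2·4 = 6
a_9 = 6·6 + 4·1 + 7·9 + 2·1 = 3
Continuing the recurrence:
  a_10 = 16;  a_11 = 16;  a_12 = 6;  a_13 = 14;  a_14 = 14;  a_15 = 10
  a_16 = 5;  a_17 = 9;  a_18 = 2;  a_19 = 1;  a_20 = 2;  a_21 = 14
  a_22 = 1;  a_23 = 10;  a_24 = 13;  a_25 = 0;  a_26 = 5;  a_27 = 5
  a_28 = 8;  a_29 = 1;  a_30 = 15;  a_31 = 7;  a_32 = 6;  a_33 = 1
  a_34 = 7;  a_35 = 0;  a_36 = 13;  a_37 = 10;  a_38 = 7;  a_39 = 3
  a_40 = 6;  a_41 = 15;  a_42 = 13;  a_43 = 16;  a_44 = 10;  a_45 = 7
  a_46 = 16;  a_47 = 5;  a_48 = 10;  a_49 = 2;  a_50 = 0;  a_51 = 3
  a_52 = 1;  a_53 = 5;  a_54 = 4;  a_55 = 6;  a_56 = 4;  a_57 = 1
  a_58 = 4;  a_59 = 0;  a_60 = 14;  a_61 = 12;  a_62 = 0;  a_63 = 10
  a_64 = 2;  a_65 = 8;  a_66 = 7;  a_67 = 6;  a_68 = 5;  a_69 = 0
  a_70 = 8;  a_71 = 10;  a_72 = 0;  a_73 = 11;  a_74 = 16;  a_75 = 7
  a_76 = 13;  a_77 = 2;  a_78 = 9;  a_79 = 14;  a_80 = 7;  a_81 = 12
  a_82 = 12;  a_83 = 10;  a_84 = 2;  a_85 = 7;  a_86 = 8;  a_87 = 8
  a_88 = 14;  a_89 = 16;  a_90 = 3;  a_91 = 9;  a_92 = 2;  a_93 = 16
  a_94 = 3;  a_95 = 12;  a_96 = 13;  a_97 = 9;  a_98 = 9;  a_99 = 1
  a_100 = 12;  a_101 = 4;  a_102 = 12;  a_103 = 4;  a_104 = 5;  a_105 = 2
  a_106 = 16;  a_107 = 11;  a_108 = 1;  a_109 = 13;  a_110 = 4;  a_111 = 3
  a_112 = 8;  a_113 = 12;  a_114 = 14;  a_115 = 7;  a_116 = 11;  a_117 = 12
  a_118 = 6;  a_119 = 5;  a_120 = 7;  a_121 = 9;  a_122 = 10;  a_123 = 2
  a_124 = 10;  a_125 = 3;  a_126 = 7;  a_127 = 9;  a_128 = 4;  a_129 = 13
  a_130 = 1;  a_131 = 2;  a_132 = 13;  a_133 = 0;  a_134 = 0;  a_135 = 10
  a_136 = 1;  a_137 = 12;  a_138 = 10;  a_139 = 16;  a_140 = 1;  a_141 = 11
  a_142 = 15;  a_143 = 3;  a_144 = 4;  a_145 = 10;  a_146 = 8;  a_147 = 3
  a_148 = 9;  a_149 = 6;  a_150 = 7;  a_151 = 16;  a_152 = 14;  a_153 = 5
  a_154 = 8;  a_155 = 11;  a_156 = 8;  a_157 = 5;  a_158 = 2;  a_159 = 8
  a_160 = 5;  a_161 = 1;  a_162 = 1;  a_163 = 10;  a_164 = 13;  a_165 = 8
  a_166 = 2;  a_167 = 2;  a_168 = 0;  a_169 = 4;  a_170 = 8;  a_171 = 0
  a_172 = 9;  a_173 = 16;  a_174 = 12;  a_175 = 12;  a_176 = 12;  a_177 = 15
  a_178 = 8;  a_179 = 12;  a_180 = 12;  a_181 = 2;  a_182 = 7;  a_183 = 5
  a_184 = 11;  a_185 = 3;  a_186 = 9;  a_187 = 0;  a_188 = 11;  a_189 = 16
  a_190 = 5;  a_191 = 1;  a_192 = 7;  a_193 = 11;  a_194 = 9;  a_195 = 13
  a_196 = 1;  a_197 = 7;  a_198 = 2;  a_199 = 5;  a_200 = 4;  a_201 = 4
  a_202 = 11;  a_203 = 1;  a_204 = 1;  a_205 = 10;  a_206 = 8;  a_207 = 12
  a_208 = 6;  a_209 = 7;  a_210 = 13;  a_211 = 2;  a_212 = 6;  a_213 = 13
  a_214 = 6;  a_215 = 15;  a_216 = 13;  a_217 = 2;  a_218 = 11;  a_219 = 8
  a_220 = 13;  a_221 = 4;  a_222 = 1;  a_223 = 10;  a_224 = 16;  a_225 = 15
  a_226 = 5;  a_227 = 1;  a_228 = 10;  a_229 = 10;  a_230 = 15;  a_231 = 15
  a_232 = 2;  a_233 = 10;  a_234 = 16;  a_235 = 10;  a_236 = 11;  a_237 = 0
  a_238 = 10;  a_239 = 4;  a_240 = 1;  a_241 = 7;  a_242 = 9;  a_243 = 12
  a_244 = 6;  a_245 = 8;  a_246 = 4;  a_247 = 3;  a_248 = 0;  a_249 = 5
  a_250 = 8;  a_251 = 6;  a_252 = 1;  a_253 = 11;  a_254 = 9;  a_255 = 15
  a_256 = 1;  a_257 = 15;  a_258 = 13;  a_259 = 5;  a_260 = 2;  a_261 = 0
  a_262 = 1;  a_263 = 13;  a_264 = 1;  a_265 = 14;  a_266 = 11;  a_267 = 2
  a_268 = 3;  a_269 = 12;  a_270 = 1;  a_271 = 11;  a_272 = 7;  a_273 = 15
  a_274 = 10;  a_275 = 4;  a_276 = 13;  a_277 = 7;  a_278 = 6;  a_279 = 10
  a_280 = 6;  a_281 = 13;  a_282 = 14
a_283 = 6·14 + 4·13 + 7·6 + 2·10 = 11
a_284 = 6·11 + 4·14 + 7·13 + 2·6 = 4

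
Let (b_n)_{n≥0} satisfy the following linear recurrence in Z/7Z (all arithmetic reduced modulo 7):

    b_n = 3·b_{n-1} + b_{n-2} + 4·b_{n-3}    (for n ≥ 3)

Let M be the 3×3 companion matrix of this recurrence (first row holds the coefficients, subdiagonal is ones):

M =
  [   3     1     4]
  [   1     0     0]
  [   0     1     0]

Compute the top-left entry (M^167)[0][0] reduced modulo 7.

0

(M^167)[0][0] is the top entry after applying M 167 times to the unit state (1, 0, 0). Equivalently it is h_{169} for the auxiliary sequence (h_n) obeying the same recurrence with h_2 = 1 and h_i = 0 for 0 ≤ i < 2:
h_3 = 3·1 + 1·0 + 4·0 = 3
h_4 = 3·3 + 1·1 + 4·0 = 3
h_5 = 3·3 + 1·3 + 4·1 = 2
h_6 = 3·2 + 1·3 + 4·3 = 0
h_7 = 3·0 + 1·2 + 4·3 = 0
h_8 = 3·0 + 1·0 + 4·2 = 1
(h_6, h_7, h_8) = (0, 0, 1) = (h_0, h_1, h_2), so the sequence has period 6.
169 ≡ 1 (mod 6), hence h_169 = h_1 = 0.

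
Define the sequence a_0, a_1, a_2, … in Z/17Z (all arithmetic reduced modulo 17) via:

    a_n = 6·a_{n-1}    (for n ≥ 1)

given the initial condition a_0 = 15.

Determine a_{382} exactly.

16

a_1 = 6·15 = 5
a_2 = 6·5 = 13
a_3 = 6·13 = 10
a_4 = 6·10 = 9
a_5 = 6·9 = 3
a_6 = 6·3 = 1
a_7 = 6·1 = 6
a_8 = 6·6 = 2
a_9 = 6·2 = 12
a_10 = 6·12 = 4
a_11 = 6·4 = 7
a_12 = 6·7 = 8
a_13 = 6·8 = 14
a_14 = 6·14 = 16
a_15 = 6·16 = 11
a_16 = 6·11 = 15
(a_16) = (15) = (a_0), so the sequence has period 16.
382 ≡ 14 (mod 16), hence a_382 = a_14 = 16.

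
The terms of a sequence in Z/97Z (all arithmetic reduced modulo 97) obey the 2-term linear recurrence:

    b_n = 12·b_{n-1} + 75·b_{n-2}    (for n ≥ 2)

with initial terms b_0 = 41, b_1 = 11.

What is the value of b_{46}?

7

b_2 = 12·11 + 75·41 = 6
b_3 = 12·6 + 75·11 = 24
b_4 = 12·24 + 75·6 = 59
b_5 = 12·59 + 75·24 = 83
b_6 = 12·83 + 75·59 = 86
b_7 = 12·86 + 75·83 = 79
b_8 = 12·79 + 75·86 = 26
b_9 = 12·26 + 75·79 = 29
b_10 = 12·29 + 75·26 = 67
b_11 = 12·67 + 75·29 = 69
b_12 = 12·69 + 75·67 = 33
b_13 = 12·33 + 75·69 = 42
b_14 = 12·42 + 75·33 = 69
b_15 = 12·69 + 75·42 = 1
b_16 = 12·1 + 75·69 = 46
b_17 = 12·46 + 75·1 = 45
b_18 = 12·45 + 75·46 = 13
b_19 = 12·13 + 75·45 = 39
b_20 = 12·39 + 75·13 = 85
b_21 = 12·85 + 75·39 = 65
b_22 = 12·65 + 75·85 = 74
b_23 = 12·74 + 75·65 = 40
b_24 = 12·40 + 75·74 = 16
b_25 = 12·16 + 75·40 = 88
b_26 = 12·88 + 75·16 = 25
b_27 = 12·25 + 75·88 = 13
b_28 = 12·13 + 75·25 = 91
b_29 = 12·91 + 75·13 = 30
b_30 = 12·30 + 75·91 = 7
b_31 = 12·7 + 75·30 = 6
b_32 = 12·6 + 75·7 = 15
b_33 = 12·15 + 75·6 = 48
b_34 = 12·48 + 75·15 = 52
b_35 = 12·52 + 75·48 = 53
b_36 = 12·53 + 75·52 = 74
b_37 = 12·74 + 75·53 = 13
b_38 = 12·13 + 75·74 = 80
b_39 = 12·80 + 75·13 = 92
b_40 = 12·92 + 75·80 = 23
b_41 = 12·23 + 75·92 = 95
b_42 = 12·95 + 75·23 = 52
b_43 = 12·52 + 75·95 = 86
b_44 = 12·86 + 75·52 = 82
b_45 = 12·82 + 75·86 = 62
b_46 = 12·62 + 75·82 = 7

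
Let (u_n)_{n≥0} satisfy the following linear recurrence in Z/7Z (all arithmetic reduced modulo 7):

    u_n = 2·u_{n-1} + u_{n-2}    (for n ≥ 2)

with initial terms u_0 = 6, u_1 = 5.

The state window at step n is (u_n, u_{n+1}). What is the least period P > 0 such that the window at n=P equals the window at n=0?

n=0: window = (6, 5)
n=1: window = (5, 2)
n=2: window = (2, 2)
n=3: window = (2, 6)
n=4: window = (6, 0)
n=5: window = (0, 6)
n=6: window = (6, 5)
window at n=6 equals window at n=0 → period = 6

6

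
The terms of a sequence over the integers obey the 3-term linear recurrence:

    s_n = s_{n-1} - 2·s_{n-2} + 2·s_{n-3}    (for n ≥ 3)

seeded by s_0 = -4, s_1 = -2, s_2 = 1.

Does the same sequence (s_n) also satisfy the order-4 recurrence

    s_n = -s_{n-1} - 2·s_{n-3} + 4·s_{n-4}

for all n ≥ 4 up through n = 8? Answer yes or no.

yes

Terms s_0..s_8: -4, -2, 1, -3, -9, -1, 11, -5, -29
n=4: candidate gives -9, actual s_4 = -9 ✓
n=5: candidate gives -1, actual s_5 = -1 ✓
n=6: candidate gives 11, actual s_6 = 11 ✓
n=7: candidate gives -5, actual s_7 = -5 ✓
n=8: candidate gives -29, actual s_8 = -29 ✓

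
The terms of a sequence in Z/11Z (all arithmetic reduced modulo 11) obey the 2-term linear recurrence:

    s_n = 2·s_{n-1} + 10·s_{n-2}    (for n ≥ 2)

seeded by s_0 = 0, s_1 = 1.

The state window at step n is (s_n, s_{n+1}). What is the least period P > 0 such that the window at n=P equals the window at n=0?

11

n=0: window = (0, 1)
n=1: window = (1, 2)
n=2: window = (2, 3)
n=3: window = (3, 4)
n=4: window = (4, 5)
n=5: window = (5, 6)
n=6: window = (6, 7)
n=7: window = (7, 8)
n=8: window = (8, 9)
n=9: window = (9, 10)
n=10: window = (10, 0)
n=11: window = (0, 1)
window at n=11 equals window at n=0 → period = 11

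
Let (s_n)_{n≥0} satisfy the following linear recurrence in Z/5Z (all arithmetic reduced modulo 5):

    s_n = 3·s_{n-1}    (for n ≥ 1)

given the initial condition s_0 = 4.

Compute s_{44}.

s_1 = 3·4 = 2
s_2 = 3·2 = 1
s_3 = 3·1 = 3
s_4 = 3·3 = 4
(s_4) = (4) = (s_0), so the sequence has period 4.
44 ≡ 0 (mod 4), hence s_44 = s_0 = 4.

4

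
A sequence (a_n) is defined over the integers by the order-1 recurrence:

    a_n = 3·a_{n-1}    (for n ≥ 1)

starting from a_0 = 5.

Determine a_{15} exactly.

71744535

a_1 = 3·5 = 15
a_2 = 3·15 = 45
a_3 = 3·45 = 135
a_4 = 3·135 = 405
a_5 = 3·405 = 1215
a_6 = 3·1215 = 3645
a_7 = 3·3645 = 10935
a_8 = 3·10935 = 32805
a_9 = 3·32805 = 98415
a_10 = 3·98415 = 295245
a_11 = 3·295245 = 885735
a_12 = 3·885735 = 2657205
a_13 = 3·2657205 = 7971615
a_14 = 3·7971615 = 23914845
a_15 = 3·23914845 = 71744535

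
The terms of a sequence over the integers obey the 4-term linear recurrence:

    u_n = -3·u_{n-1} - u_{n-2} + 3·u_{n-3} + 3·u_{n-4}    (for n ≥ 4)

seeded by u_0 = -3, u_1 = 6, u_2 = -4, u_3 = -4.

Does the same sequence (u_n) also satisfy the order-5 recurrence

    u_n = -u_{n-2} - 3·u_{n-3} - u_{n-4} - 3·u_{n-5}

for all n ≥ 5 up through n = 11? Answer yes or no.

Terms u_0..u_11: -3, 6, -4, -4, 25, -65, 146, -310, 664, -1439, 3161, -6982
n=5: candidate gives 19, actual u_5 = -65 ✗

no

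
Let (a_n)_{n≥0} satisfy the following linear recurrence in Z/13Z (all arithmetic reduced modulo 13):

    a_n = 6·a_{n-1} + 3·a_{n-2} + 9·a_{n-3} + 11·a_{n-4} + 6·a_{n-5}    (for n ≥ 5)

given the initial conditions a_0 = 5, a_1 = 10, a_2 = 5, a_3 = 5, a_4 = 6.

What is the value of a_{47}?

2

a_5 = 6·6 + 3·5 + 9·5 + 11·10 + 6·5 = 2
a_6 = 6·2 + 3·6 + 9·5 + 11·5 + 6·10 = 8
a_7 = 6·8 + 3·2 + 9·6 + 11·5 + 6·5 = 11
a_8 = 6·11 + 3·8 + 9·2 + 11·6 + 6·5 = 9
a_9 = 6·9 + 3·11 + 9·8 + 11·2 + 6·6 = 9
a_10 = 6·9 + 3·9 + 9·11 + 11·8 + 6·2 = 7
a_11 = 6·7 + 3·9 + 9·9 + 11·11 + 6·8 = 7
a_12 = 6·7 + 3·7 + 9·9 + 11·9 + 6·11 = 10
a_13 = 6·10 + 3·7 + 9·7 + 11·9 + 6·9 = 11
a_14 = 6·11 + 3·10 + 9·7 + 11·7 + 6·9 = 4
a_15 = 6·4 + 3·11 + 9·10 + 11·7 + 6·7 = 6
a_16 = 6·6 + 3·4 + 9·11 + 11·10 + 6·7 = 0
a_17 = 6·0 + 3·6 + 9·4 + 11·11 + 6·10 = 1
a_18 = 6·1 + 3·0 + 9·6 + 11·4 + 6·11 = 1
a_19 = 6·1 + 3·1 + 9·0 + 11·6 + 6·4 = 8
a_20 = 6·8 + 3·1 + 9·1 + 11·0 + 6·6 = 5
a_21 = 6·5 + 3·8 + 9·1 + 11·1 + 6·0 = 9
a_22 = 6·9 + 3·5 + 9·8 + 11·1 + 6·1 = 2
a_23 = 6·2 + 3·9 + 9·5 + 11·8 + 6·1 = 9
a_24 = 6·9 + 3·2 + 9·9 + 11·5 + 6·8 = 10
a_25 = 6·10 + 3·9 + 9·2 + 11·9 + 6·5 = 0
a_26 = 6·0 + 3·10 + 9·9 + 11·2 + 6·9 = 5
a_27 = 6·5 + 3·0 + 9·10 + 11·9 + 6·2 = 10
a_28 = 6·10 + 3·5 + 9·0 + 11·10 + 6·9 = 5
a_29 = 6·5 + 3·10 + 9·5 + 11·0 + 6·10 = 9
a_30 = 6·9 + 3·5 + 9·10 + 11·5 + 6·0 = 6
a_31 = 6·6 + 3·9 + 9·5 + 11·10 + 6·5 = 1
a_32 = 6·1 + 3·6 + 9·9 + 11·5 + 6·10 = 12
a_33 = 6·12 + 3·1 + 9·6 + 11·9 + 6·5 = 11
a_34 = 6·11 + 3·12 + 9·1 + 11·6 + 6·9 = 10
a_35 = 6·10 + 3·11 + 9·12 + 11·1 + 6·6 = 1
a_36 = 6·1 + 3·10 + 9·11 + 11·12 + 6·1 = 0
a_37 = 6·0 + 3·1 + 9·10 + 11·11 + 6·12 = 0
a_38 = 6·0 + 3·0 + 9·1 + 11·10 + 6·11 = 3
a_39 = 6·3 + 3·0 + 9·0 + 11·1 + 6·10 = 11
a_40 = 6·11 + 3·3 + 9·0 + 11·0 + 6·1 = 3
a_41 = 6·3 + 3·11 + 9·3 + 11·0 + 6·0 = 0
a_42 = 6·0 + 3·3 + 9·11 + 11·3 + 6·0 = 11
a_43 = 6·11 + 3·0 + 9·3 + 11·11 + 6·3 = 11
a_44 = 6·11 + 3·11 + 9·0 + 11·3 + 6·11 = 3
a_45 = 6·3 + 3·11 + 9·11 + 11·0 + 6·3 = 12
a_46 = 6·12 + 3·3 + 9·11 + 11·11 + 6·0 = 2
a_47 = 6·2 + 3·12 + 9·3 + 11·11 + 6·11 = 2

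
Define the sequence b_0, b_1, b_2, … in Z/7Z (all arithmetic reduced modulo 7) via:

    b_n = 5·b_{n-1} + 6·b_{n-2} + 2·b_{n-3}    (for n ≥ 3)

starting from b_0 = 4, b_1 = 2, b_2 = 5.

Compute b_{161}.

3

b_3 = 5·5 + 6·2 + 2·4 = 3
b_4 = 5·3 + 6·5 + 2·2 = 0
b_5 = 5·0 + 6·3 + 2·5 = 0
b_6 = 5·0 + 6·0 + 2·3 = 6
b_7 = 5·6 + 6·0 + 2·0 = 2
b_8 = 5·2 + 6·6 + 2·0 = 4
b_9 = 5·4 + 6·2 + 2·6 = 2
b_10 = 5·2 + 6·4 + 2·2 = 3
b_11 = 5·3 + 6·2 + 2·4 = 0
b_12 = 5·0 + 6·3 + 2·2 = 1
b_13 = 5·1 + 6·0 + 2·3 = 4
b_14 = 5·4 + 6·1 + 2·0 = 5
b_15 = 5·5 + 6·4 + 2·1 = 2
b_16 = 5·2 + 6·5 + 2·4 = 6
b_17 = 5·6 + 6·2 + 2·5 = 3
b_18 = 5·3 + 6·6 + 2·2 = 6
b_19 = 5·6 + 6·3 + 2·6 = 4
b_20 = 5·4 + 6·6 + 2·3 = 6
b_21 = 5·6 + 6·4 + 2·6 = 3
b_22 = 5·3 + 6·6 + 2·4 = 3
b_23 = 5·3 + 6·3 + 2·6 = 3
b_24 = 5·3 + 6·3 + 2·3 = 4
b_25 = 5·4 + 6·3 + 2·3 = 2
b_26 = 5·2 + 6·4 + 2·3 = 5
(b_24, b_25, b_26) = (4, 2, 5) = (b_0, b_1, b_2), so the sequence has period 24.
161 ≡ 17 (mod 24), hence b_161 = b_17 = 3.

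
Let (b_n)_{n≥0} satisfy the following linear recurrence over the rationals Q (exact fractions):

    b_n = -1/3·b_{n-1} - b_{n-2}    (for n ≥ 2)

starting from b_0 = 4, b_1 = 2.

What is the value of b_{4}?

130/27

b_2 = -1/3·2 + -1·4 = -14/3
b_3 = -1/3·-14/3 + -1·2 = -4/9
b_4 = -1/3·-4/9 + -1·-14/3 = 130/27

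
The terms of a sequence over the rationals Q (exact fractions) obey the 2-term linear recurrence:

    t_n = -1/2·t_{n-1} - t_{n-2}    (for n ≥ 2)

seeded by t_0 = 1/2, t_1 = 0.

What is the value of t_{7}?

33/64

t_2 = -1/2·0 + -1·1/2 = -1/2
t_3 = -1/2·-1/2 + -1·0 = 1/4
t_4 = -1/2·1/4 + -1·-1/2 = 3/8
t_5 = -1/2·3/8 + -1·1/4 = -7/16
t_6 = -1/2·-7/16 + -1·3/8 = -5/32
t_7 = -1/2·-5/32 + -1·-7/16 = 33/64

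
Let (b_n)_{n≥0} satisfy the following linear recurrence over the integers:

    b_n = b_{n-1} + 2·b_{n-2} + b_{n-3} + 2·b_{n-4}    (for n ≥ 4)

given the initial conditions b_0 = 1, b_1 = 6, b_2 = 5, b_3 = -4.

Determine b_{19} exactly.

b_4 = 1·-4 + 2·5 + 1·6 + 2·1 = 14
b_5 = 1·14 + 2·-4 + 1·5 + 2·6 = 23
b_6 = 1·23 + 2·14 + 1·-4 + 2·5 = 57
b_7 = 1·57 + 2·23 + 1·14 + 2·-4 = 109
b_8 = 1·109 + 2·57 + 1·23 + 2·14 = 274
b_9 = 1·274 + 2·109 + 1·57 + 2·23 = 595
b_10 = 1·595 + 2·274 + 1·109 + 2·57 = 1366
b_11 = 1·1366 + 2·595 + 1·274 + 2·109 = 3048
b_12 = 1·3048 + 2·1366 + 1·595 + 2·274 = 6923
b_13 = 1·6923 + 2·3048 + 1·1366 + 2·595 = 15575
b_14 = 1·15575 + 2·6923 + 1·3048 + 2·1366 = 35201
b_15 = 1·35201 + 2·15575 + 1·6923 + 2·3048 = 79370
b_16 = 1·79370 + 2·35201 + 1·15575 + 2·6923 = 179193
b_17 = 1·179193 + 2·79370 + 1·35201 + 2·15575 = 404284
b_18 = 1·404284 + 2·179193 + 1·79370 + 2·35201 = 912442
b_19 = 1·912442 + 2·404284 + 1·179193 + 2·79370 = 2058943

2058943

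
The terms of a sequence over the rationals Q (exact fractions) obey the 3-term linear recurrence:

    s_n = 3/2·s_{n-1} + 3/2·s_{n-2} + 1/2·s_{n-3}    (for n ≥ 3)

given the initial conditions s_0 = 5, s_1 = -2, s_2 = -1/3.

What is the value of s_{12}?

-486197/256

s_3 = 3/2·-1/3 + 3/2·-2 + 1/2·5 = -1
s_4 = 3/2·-1 + 3/2·-1/3 + 1/2·-2 = -3
s_5 = 3/2·-3 + 3/2·-1 + 1/2·-1/3 = -37/6
s_6 = 3/2·-37/6 + 3/2·-3 + 1/2·-1 = -57/4
s_7 = 3/2·-57/4 + 3/2·-37/6 + 1/2·-3 = -257/8
s_8 = 3/2·-257/8 + 3/2·-57/4 + 1/2·-37/6 = -3487/48
s_9 = 3/2·-3487/48 + 3/2·-257/8 + 1/2·-57/4 = -5257/32
s_10 = 3/2·-5257/32 + 3/2·-3487/48 + 1/2·-257/8 = -23773/64
s_11 = 3/2·-23773/64 + 3/2·-5257/32 + 1/2·-3487/48 = -322531/384
s_12 = 3/2·-322531/384 + 3/2·-23773/64 + 1/2·-5257/32 = -486197/256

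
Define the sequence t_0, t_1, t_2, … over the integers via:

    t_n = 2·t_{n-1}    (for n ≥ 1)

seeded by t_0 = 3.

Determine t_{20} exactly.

3145728

t_1 = 2·3 = 6
t_2 = 2·6 = 12
t_3 = 2·12 = 24
t_4 = 2·24 = 48
t_5 = 2·48 = 96
t_6 = 2·96 = 192
t_7 = 2·192 = 384
t_8 = 2·384 = 768
t_9 = 2·768 = 1536
t_10 = 2·1536 = 3072
t_11 = 2·3072 = 6144
t_12 = 2·6144 = 12288
t_13 = 2·12288 = 24576
t_14 = 2·24576 = 49152
t_15 = 2·49152 = 98304
t_16 = 2·98304 = 196608
t_17 = 2·196608 = 393216
t_18 = 2·393216 = 786432
t_19 = 2·786432 = 1572864
t_20 = 2·1572864 = 3145728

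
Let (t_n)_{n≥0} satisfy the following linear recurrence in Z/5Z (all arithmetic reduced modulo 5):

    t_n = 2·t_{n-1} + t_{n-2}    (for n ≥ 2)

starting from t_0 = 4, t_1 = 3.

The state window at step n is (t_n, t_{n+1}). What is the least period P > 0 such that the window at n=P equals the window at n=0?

n=0: window = (4, 3)
n=1: window = (3, 0)
n=2: window = (0, 3)
n=3: window = (3, 1)
n=4: window = (1, 0)
n=5: window = (0, 1)
n=6: window = (1, 2)
n=7: window = (2, 0)
n=8: window = (0, 2)
n=9: window = (2, 4)
n=10: window = (4, 0)
n=11: window = (0, 4)
n=12: window = (4, 3)
window at n=12 equals window at n=0 → period = 12

12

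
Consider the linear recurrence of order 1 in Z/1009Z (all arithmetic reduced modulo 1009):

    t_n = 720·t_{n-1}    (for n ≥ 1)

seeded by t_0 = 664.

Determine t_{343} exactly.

388

t_1 = 720·664 = 823
t_2 = 720·823 = 277
t_3 = 720·277 = 667
t_4 = 720·667 = 965
t_5 = 720·965 = 608
t_6 = 720·608 = 863
Continuing the recurrence:
  t_7 = 825;  t_8 = 708;  t_9 = 215;  t_10 = 423;  t_11 = 851;  t_12 = 257
  t_13 = 393;  t_14 = 440;  t_15 = 983;  t_16 = 451;  t_17 = 831;  t_18 = 992
  t_19 = 877;  t_20 = 815;  t_21 = 571;  t_22 = 457;  t_23 = 106;  t_24 = 645
  t_25 = 260;  t_26 = 535;  t_27 = 771;  t_28 = 170;  t_29 = 311;  t_30 = 931
  t_31 = 344;  t_32 = 475;  t_33 = 958;  t_34 = 613;  t_35 = 427;  t_36 = 704
  t_37 = 362;  t_38 = 318;  t_39 = 926;  t_40 = 780;  t_41 = 596;  t_42 = 295
  t_43 = 510;  t_44 = 933;  t_45 = 775;  t_46 = 23;  t_47 = 416;  t_48 = 856
  t_49 = 830;  t_50 = 272;  t_51 = 94;  t_52 = 77;  t_53 = 954;  t_54 = 760
  t_55 = 322;  t_56 = 779;  t_57 = 885;  t_58 = 521;  t_59 = 781;  t_60 = 307
  t_61 = 69;  t_62 = 239;  t_63 = 550;  t_64 = 472;  t_65 = 816;  t_66 = 282
  t_67 = 231;  t_68 = 844;  t_69 = 262;  t_70 = 966;  t_71 = 319;  t_72 = 637
  t_73 = 554;  t_74 = 325;  t_75 = 921;  t_76 = 207;  t_77 = 717;  t_78 = 641
  t_79 = 407;  t_80 = 430;  t_81 = 846;  t_82 = 693;  t_83 = 514;  t_84 = 786
  t_85 = 880;  t_86 = 957;  t_87 = 902;  t_88 = 653;  t_89 = 975;  t_90 = 745
  t_91 = 621;  t_92 = 133;  t_93 = 914;  t_94 = 212;  t_95 = 281;  t_96 = 520
  t_97 = 61;  t_98 = 533;  t_99 = 340;  t_100 = 622;  t_101 = 853;  t_102 = 688
  t_103 = 950;  t_104 = 907;  t_105 = 217;  t_106 = 854;  t_107 = 399;  t_108 = 724
  t_109 = 636;  t_110 = 843;  t_111 = 551;  t_112 = 183;  t_113 = 590;  t_114 = 11
  t_115 = 857;  t_116 = 541;  t_117 = 46;  t_118 = 832;  t_119 = 703;  t_120 = 651
  t_121 = 544;  t_122 = 188;  t_123 = 154;  t_124 = 899;  t_125 = 511;  t_126 = 644
  t_127 = 549;  t_128 = 761;  t_129 = 33;  t_130 = 553;  t_131 = 614;  t_132 = 138
  t_133 = 478;  t_134 = 91;  t_135 = 944;  t_136 = 623;  t_137 = 564;  t_138 = 462
  t_139 = 679;  t_140 = 524;  t_141 = 923;  t_142 = 638;  t_143 = 265;  t_144 = 99
  t_145 = 650;  t_146 = 833;  t_147 = 414;  t_148 = 425;  t_149 = 273;  t_150 = 814
  t_151 = 860;  t_152 = 683;  t_153 = 377;  t_154 = 19;  t_155 = 563;  t_156 = 751
  t_157 = 905;  t_158 = 795;  t_159 = 297;  t_160 = 941;  t_161 = 481;  t_162 = 233
  t_163 = 266;  t_164 = 819;  t_165 = 424;  t_166 = 562;  t_167 = 31;  t_168 = 122
  t_169 = 57;  t_170 = 680;  t_171 = 235;  t_172 = 697;  t_173 = 367;  t_174 = 891
  t_175 = 805;  t_176 = 434;  t_177 = 699;  t_178 = 798;  t_179 = 439;  t_180 = 263
  t_181 = 677;  t_182 = 93;  t_183 = 366;  t_184 = 171;  t_185 = 22;  t_186 = 705
  t_187 = 73;  t_188 = 92;  t_189 = 655;  t_190 = 397;  t_191 = 293;  t_192 = 79
  t_193 = 376;  t_194 = 308;  t_195 = 789;  t_196 = 13;  t_197 = 279;  t_198 = 89
  t_199 = 513;  t_200 = 66;  t_201 = 97;  t_202 = 219;  t_203 = 276;  t_204 = 956
  t_205 = 182;  t_206 = 879;  t_207 = 237;  t_208 = 119;  t_209 = 924;  t_210 = 349
  t_211 = 39;  t_212 = 837;  t_213 = 267;  t_214 = 530;  t_215 = 198;  t_216 = 291
  t_217 = 657;  t_218 = 828;  t_219 = 850;  t_220 = 546;  t_221 = 619;  t_222 = 711
  t_223 = 357;  t_224 = 754;  t_225 = 38;  t_226 = 117;  t_227 = 493;  t_228 = 801
  t_229 = 581;  t_230 = 594;  t_231 = 873;  t_232 = 962;  t_233 = 466;  t_234 = 532
  t_235 = 629;  t_236 = 848;  t_237 = 115;  t_238 = 62;  t_239 = 244;  t_240 = 114
  t_241 = 351;  t_242 = 470;  t_243 = 385;  t_244 = 734;  t_245 = 773;  t_246 = 601
  t_247 = 868;  t_248 = 389;  t_249 = 587;  t_250 = 878;  t_251 = 526;  t_252 = 345
  t_253 = 186;  t_254 = 732;  t_255 = 342;  t_256 = 44;  t_257 = 401;  t_258 = 146
  t_259 = 184;  t_260 = 301;  t_261 = 794;  t_262 = 586;  t_263 = 158;  t_264 = 752
  t_265 = 616;  t_266 = 569;  t_267 = 26;  t_268 = 558;  t_269 = 178;  t_270 = 17
  t_271 = 132;  t_272 = 194;  t_273 = 438;  t_274 = 552;  t_275 = 903;  t_276 = 364
  t_277 = 749;  t_278 = 474;  t_279 = 238;  t_280 = 839;  t_281 = 698;  t_282 = 78
  t_283 = 665;  t_284 = 534;  t_285 = 51;  t_286 = 396;  t_287 = 582;  t_288 = 305
  t_289 = 647;  t_290 = 691;  t_291 = 83;  t_292 = 229;  t_293 = 413;  t_294 = 714
  t_295 = 499;  t_296 = 76;  t_297 = 234;  t_298 = 986;  t_299 = 593;  t_300 = 153
  t_301 = 179;  t_302 = 737;  t_303 = 915;  t_304 = 932;  t_305 = 55;  t_306 = 249
  t_307 = 687;  t_308 = 230;  t_309 = 124;  t_310 = 488;  t_311 = 228;  t_312 = 702
  t_313 = 940;  t_314 = 770;  t_315 = 459;  t_316 = 537;  t_317 = 193;  t_318 = 727
  t_319 = 778;  t_320 = 165;  t_321 = 747;  t_322 = 43;  t_323 = 690;  t_324 = 372
  t_325 = 455;  t_326 = 684;  t_327 = 88;  t_328 = 802;  t_329 = 292;  t_330 = 368
  t_331 = 602;  t_332 = 579;  t_333 = 163;  t_334 = 316;  t_335 = 495;  t_336 = 223
  t_337 = 129;  t_338 = 52;  t_339 = 107;  t_340 = 356;  t_341 = 34
t_342 = 720·34 = 264
t_343 = 720·264 = 388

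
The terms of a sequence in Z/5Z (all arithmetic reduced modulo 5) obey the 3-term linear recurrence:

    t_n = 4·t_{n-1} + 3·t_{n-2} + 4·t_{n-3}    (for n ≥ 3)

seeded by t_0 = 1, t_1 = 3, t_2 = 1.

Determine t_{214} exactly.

3

t_3 = 4·1 + 3·3 + 4·1 = 2
t_4 = 4·2 + 3·1 + 4·3 = 3
t_5 = 4·3 + 3·2 + 4·1 = 2
t_6 = 4·2 + 3·3 + 4·2 = 0
t_7 = 4·0 + 3·2 + 4·3 = 3
t_8 = 4·3 + 3·0 + 4·2 = 0
t_9 = 4·0 + 3·3 + 4·0 = 4
t_10 = 4·4 + 3·0 + 4·3 = 3
t_11 = 4·3 + 3·4 + 4·0 = 4
t_12 = 4·4 + 3·3 + 4·4 = 1
t_13 = 4·1 + 3·4 + 4·3 = 3
t_14 = 4·3 + 3·1 + 4·4 = 1
(t_12, t_13, t_14) = (1, 3, 1) = (t_0, t_1, t_2), so the sequence has period 12.
214 ≡ 10 (mod 12), hence t_214 = t_10 = 3.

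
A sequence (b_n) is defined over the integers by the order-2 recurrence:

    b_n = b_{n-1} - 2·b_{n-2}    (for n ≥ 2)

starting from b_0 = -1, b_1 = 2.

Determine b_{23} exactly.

b_2 = 1·2 + -2·-1 = 4
b_3 = 1·4 + -2·2 = 0
b_4 = 1·0 + -2·4 = -8
b_5 = 1·-8 + -2·0 = -8
b_6 = 1·-8 + -2·-8 = 8
b_7 = 1·8 + -2·-8 = 24
b_8 = 1·24 + -2·8 = 8
b_9 = 1·8 + -2·24 = -40
b_10 = 1·-40 + -2·8 = -56
b_11 = 1·-56 + -2·-40 = 24
b_12 = 1·24 + -2·-56 = 136
b_13 = 1·136 + -2·24 = 88
b_14 = 1·88 + -2·136 = -184
b_15 = 1·-184 + -2·88 = -360
b_16 = 1·-360 + -2·-184 = 8
b_17 = 1·8 + -2·-360 = 728
b_18 = 1·728 + -2·8 = 712
b_19 = 1·712 + -2·728 = -744
b_20 = 1·-744 + -2·712 = -2168
b_21 = 1·-2168 + -2·-744 = -680
b_22 = 1·-680 + -2·-2168 = 3656
b_23 = 1·3656 + -2·-680 = 5016

5016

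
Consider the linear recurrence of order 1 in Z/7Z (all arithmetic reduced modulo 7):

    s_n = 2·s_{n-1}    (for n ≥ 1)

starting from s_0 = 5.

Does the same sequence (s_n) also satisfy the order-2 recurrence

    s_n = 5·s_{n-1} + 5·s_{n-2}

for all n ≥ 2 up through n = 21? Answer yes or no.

Terms s_0..s_21: 5, 3, 6, 5, 3, 6, 5, 3, 6, 5, 3, 6, 5, 3, 6, 5, 3, 6, 5, 3, 6, 5
n=2: candidate gives 5, actual s_2 = 6 ✗

no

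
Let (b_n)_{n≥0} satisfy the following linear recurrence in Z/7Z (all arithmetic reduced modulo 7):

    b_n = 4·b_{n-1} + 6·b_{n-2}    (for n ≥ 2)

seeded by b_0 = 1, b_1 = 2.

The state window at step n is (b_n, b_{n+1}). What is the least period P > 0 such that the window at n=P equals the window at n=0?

n=0: window = (1, 2)
n=1: window = (2, 0)
n=2: window = (0, 5)
n=3: window = (5, 6)
n=4: window = (6, 5)
n=5: window = (5, 0)
n=6: window = (0, 2)
n=7: window = (2, 1)
n=8: window = (1, 2)
window at n=8 equals window at n=0 → period = 8

8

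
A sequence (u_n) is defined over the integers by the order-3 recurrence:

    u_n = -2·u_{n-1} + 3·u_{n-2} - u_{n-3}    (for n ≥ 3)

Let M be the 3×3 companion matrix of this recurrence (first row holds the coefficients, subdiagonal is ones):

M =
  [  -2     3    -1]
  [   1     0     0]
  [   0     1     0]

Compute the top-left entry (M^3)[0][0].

-21

(M^3)[0][0] is the top entry after applying M 3 times to the unit state (1, 0, 0). Equivalently it is h_{5} for the auxiliary sequence (h_n) obeying the same recurrence with h_2 = 1 and h_i = 0 for 0 ≤ i < 2:
h_3 = -2·1 + 3·0 + -1·0 = -2
h_4 = -2·-2 + 3·1 + -1·0 = 7
h_5 = -2·7 + 3·-2 + -1·1 = -21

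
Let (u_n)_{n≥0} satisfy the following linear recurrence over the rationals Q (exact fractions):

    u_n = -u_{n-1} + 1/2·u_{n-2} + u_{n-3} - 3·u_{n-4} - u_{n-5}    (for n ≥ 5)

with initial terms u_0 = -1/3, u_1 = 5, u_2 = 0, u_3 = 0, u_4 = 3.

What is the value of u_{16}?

263357/192

u_5 = -1·3 + 1/2·0 + 1·0 + -3·5 + -1·-1/3 = -53/3
u_6 = -1·-53/3 + 1/2·3 + 1·0 + -3·0 + -1·5 = 85/6
u_7 = -1·85/6 + 1/2·-53/3 + 1·3 + -3·0 + -1·0 = -20
u_8 = -1·-20 + 1/2·85/6 + 1·-53/3 + -3·3 + -1·0 = 5/12
u_9 = -1·5/12 + 1/2·-20 + 1·85/6 + -3·-53/3 + -1·3 = 215/4
u_10 = -1·215/4 + 1/2·5/12 + 1·-20 + -3·85/6 + -1·-53/3 = -787/8
u_11 = -1·-787/8 + 1/2·215/4 + 1·5/12 + -3·-20 + -1·85/6 = 343/2
u_12 = -1·343/2 + 1/2·-787/8 + 1·215/4 + -3·5/12 + -1·-20 = -2371/16
u_13 = -1·-2371/16 + 1/2·343/2 + 1·-787/8 + -3·215/4 + -1·5/12 = -1253/48
u_14 = -1·-1253/48 + 1/2·-2371/16 + 1·343/2 + -3·-787/8 + -1·215/4 = 35029/96
u_15 = -1·35029/96 + 1/2·-1253/48 + 1·-2371/16 + -3·343/2 + -1·-787/8 = -3769/4
u_16 = -1·-3769/4 + 1/2·35029/96 + 1·-1253/48 + -3·-2371/16 + -1·343/2 = 263357/192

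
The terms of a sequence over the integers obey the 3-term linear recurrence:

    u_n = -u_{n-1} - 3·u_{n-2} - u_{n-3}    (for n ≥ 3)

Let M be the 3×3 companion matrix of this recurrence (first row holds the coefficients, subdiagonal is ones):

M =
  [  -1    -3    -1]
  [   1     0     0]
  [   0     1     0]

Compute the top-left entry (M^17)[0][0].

3143

(M^17)[0][0] is the top entry after applying M 17 times to the unit state (1, 0, 0). Equivalently it is h_{19} for the auxiliary sequence (h_n) obeying the same recurrence with h_2 = 1 and h_i = 0 for 0 ≤ i < 2:
h_3 = -1·1 + -3·0 + -1·0 = -1
h_4 = -1·-1 + -3·1 + -1·0 = -2
h_5 = -1·-2 + -3·-1 + -1·1 = 4
h_6 = -1·4 + -3·-2 + -1·-1 = 3
h_7 = -1·3 + -3·4 + -1·-2 = -13
h_8 = -1·-13 + -3·3 + -1·4 = 0
h_9 = -1·0 + -3·-13 + -1·3 = 36
h_10 = -1·36 + -3·0 + -1·-13 = -23
h_11 = -1·-23 + -3·36 + -1·0 = -85
h_12 = -1·-85 + -3·-23 + -1·36 = 118
h_13 = -1·118 + -3·-85 + -1·-23 = 160
h_14 = -1·160 + -3·118 + -1·-85 = -429
h_15 = -1·-429 + -3·160 + -1·118 = -169
h_16 = -1·-169 + -3·-429 + -1·160 = 1296
h_17 = -1·1296 + -3·-169 + -1·-429 = -360
h_18 = -1·-360 + -3·1296 + -1·-169 = -3359
h_19 = -1·-3359 + -3·-360 + -1·1296 = 3143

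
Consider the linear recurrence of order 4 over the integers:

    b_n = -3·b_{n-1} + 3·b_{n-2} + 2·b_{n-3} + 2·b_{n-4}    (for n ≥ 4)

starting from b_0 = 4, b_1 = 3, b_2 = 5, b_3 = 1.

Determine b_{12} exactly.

b_4 = -3·1 + 3·5 + 2·3 + 2·4 = 26
b_5 = -3·26 + 3·1 + 2·5 + 2·3 = -59
b_6 = -3·-59 + 3·26 + 2·1 + 2·5 = 267
b_7 = -3·267 + 3·-59 + 2·26 + 2·1 = -924
b_8 = -3·-924 + 3·267 + 2·-59 + 2·26 = 3507
b_9 = -3·3507 + 3·-924 + 2·267 + 2·-59 = -12877
b_10 = -3·-12877 + 3·3507 + 2·-924 + 2·267 = 47838
b_11 = -3·47838 + 3·-12877 + 2·3507 + 2·-924 = -176979
b_12 = -3·-176979 + 3·47838 + 2·-12877 + 2·3507 = 655711

655711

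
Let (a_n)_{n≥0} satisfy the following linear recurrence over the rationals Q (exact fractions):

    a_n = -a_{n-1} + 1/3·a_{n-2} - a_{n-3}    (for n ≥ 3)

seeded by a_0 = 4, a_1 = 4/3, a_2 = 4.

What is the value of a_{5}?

a_3 = -1·4 + 1/3·4/3 + -1·4 = -68/9
a_4 = -1·-68/9 + 1/3·4 + -1·4/3 = 68/9
a_5 = -1·68/9 + 1/3·-68/9 + -1·4 = -380/27

-380/27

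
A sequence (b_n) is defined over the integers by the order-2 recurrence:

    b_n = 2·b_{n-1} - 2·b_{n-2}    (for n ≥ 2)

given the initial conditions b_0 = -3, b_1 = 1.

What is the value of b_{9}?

b_2 = 2·1 + -2·-3 = 8
b_3 = 2·8 + -2·1 = 14
b_4 = 2·14 + -2·8 = 12
b_5 = 2·12 + -2·14 = -4
b_6 = 2·-4 + -2·12 = -32
b_7 = 2·-32 + -2·-4 = -56
b_8 = 2·-56 + -2·-32 = -48
b_9 = 2·-48 + -2·-56 = 16

16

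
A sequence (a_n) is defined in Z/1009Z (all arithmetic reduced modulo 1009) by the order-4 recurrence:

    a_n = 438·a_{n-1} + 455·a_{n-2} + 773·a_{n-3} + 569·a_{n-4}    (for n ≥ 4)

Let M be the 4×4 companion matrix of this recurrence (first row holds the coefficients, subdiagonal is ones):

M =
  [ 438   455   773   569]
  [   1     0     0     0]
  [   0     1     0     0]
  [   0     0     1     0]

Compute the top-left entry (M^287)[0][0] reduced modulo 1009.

(M^287)[0][0] is the top entry after applying M 287 times to the unit state (1, 0, 0, 0). Equivalently it is h_{290} for the auxiliary sequence (h_n) obeying the same recurrence with h_3 = 1 and h_i = 0 for 0 ≤ i < 3:
h_4 = 438·1 + 455·0 + 773·0 + 569·0 = 438
h_5 = 438·438 + 455·1 + 773·0 + 569·0 = 589
h_6 = 438·589 + 455·438 + 773·1 + 569·0 = 968
h_7 = 438·968 + 455·589 + 773·438 + 569·1 = 933
h_8 = 438·933 + 455·968 + 773·589 + 569·438 = 762
h_9 = 438·762 + 455·933 + 773·968 + 569·589 = 251
Continuing the recurrence:
  h_10 = 232;  h_11 = 817;  h_12 = 278;  h_13 = 382;  h_14 = 932;  h_15 = 543
  h_16 = 417;  h_17 = 310;  h_18 = 186;  h_19 = 212;  h_20 = 557;  h_21 = 708
  h_22 = 824;  h_23 = 234;  h_24 = 668;  h_25 = 24;  h_26 = 595;  h_27 = 832
  h_28 = 569;  h_29 = 554;  h_30 = 8;  h_31 = 397;  h_32 = 240;  h_33 = 756
  h_34 = 56;  h_35 = 973;  h_36 = 144;  h_37 = 509;  h_38 = 897;  h_39 = 937
  h_40 = 396;  h_41 = 673;  h_42 = 402;  h_43 = 771;  h_44 = 875;  h_45 = 3
  h_46 = 243;  h_47 = 974;  h_48 = 119;  h_49 = 736;  h_50 = 378;  h_51 = 413
  h_52 = 703;  h_53 = 43;  h_54 = 245;  h_55 = 218;  h_56 = 499;  h_57 = 870
  h_58 = 861;  h_59 = 298;  h_60 = 535;  h_61 = 859;  h_62 = 987;  h_63 = 731
  h_64 = 187;  h_65 = 374;  h_66 = 296;  h_67 = 640;  h_68 = 278;  h_69 = 964
  h_70 = 57;  h_71 = 343;  h_72 = 902;  h_73 = 521;  h_74 = 837;  h_75 = 736
  h_76 = 738;  h_77 = 291;  h_78 = 983;  h_79 = 375;  h_80 = 175;  h_81 = 255
  h_82 = 238;  h_83 = 852;  h_84 = 217;  h_85 = 539;  h_86 = 773;  h_87 = 323
  h_88 = 93;  h_89 = 181;  h_90 = 882;  h_91 = 894;  h_92 = 928;  h_93 = 762
  h_94 = 537;  h_95 = 827;  h_96 = 247;  h_97 = 261;  h_98 = 78;  h_99 = 150
  h_100 = 535;  h_101 = 829;  h_102 = 19;  h_103 = 538;  h_104 = 919;  h_105 = 593
  h_106 = 718;  h_107 = 534;  h_108 = 130;  h_109 = 712;  h_110 = 701;  h_111 = 100
  h_112 = 299;  h_113 = 446;  h_114 = 362;  h_115 = 726;  h_116 = 695;  h_117 = 927
  h_118 = 143;  h_119 = 959;  h_120 = 895;  h_121 = 280;  h_122 = 479;  h_123 = 668
  h_124 = 199;  h_125 = 481;  h_126 = 418;  h_127 = 515;  h_128 = 776;  h_129 = 576
  h_130 = 235;  h_131 = 679;  h_132 = 608;  h_133 = 982;  h_134 = 161;  h_135 = 414
  h_136 = 502;  h_137 = 728;  h_138 = 355;  h_139 = 442;  h_140 = 775;  h_141 = 245
  h_142 = 650;  h_143 = 633;  h_144 = 636;  h_145 = 665;  h_146 = 975;  h_147 = 327
  h_148 = 739;  h_149 = 217;  h_150 = 794;  h_151 = 80;  h_152 = 767;  h_153 = 690
  h_154 = 445;  h_155 = 38;  h_156 = 310;  h_157 = 736;  h_158 = 346;  h_159 = 11
  h_160 = 475;  h_161 = 278;  h_162 = 424;  h_163 = 525;  h_164 = 948;  h_165 = 872
  h_166 = 334;  h_167 = 541;  h_168 = 104;  h_169 = 733;  h_170 = 910;  h_171 = 326
  h_172 = 75;  h_173 = 77;  h_174 = 169;  h_175 = 385;  h_176 = 625;  h_177 = 822
  h_178 = 925;  h_179 = 138;  h_180 = 219;  h_181 = 494;  h_182 = 556;  h_183 = 726
  h_184 = 838;  h_185 = 693;  h_186 = 454;  h_187 = 995;  h_188 = 131;  h_189 = 166
  h_190 = 433;  h_191 = 286;  h_192 = 460;  h_193 = 996;  h_194 = 76;  h_195 = 827
  h_196 = 719;  h_197 = 943;  h_198 = 4;  h_199 = 171;  h_200 = 941;  h_201 = 442
  h_202 = 469;  h_203 = 244;  h_204 = 688;  h_205 = 246;  h_206 = 449;  h_207 = 522
  h_208 = 516;  h_209 = 91;  h_210 = 300;  h_211 = 951;  h_212 = 813;  h_213 = 920
  h_214 = 731;  h_215 = 327;  h_216 = 882;  h_217 = 163;  h_218 = 235;  h_219 = 629
  h_220 = 275;  h_221 = 981;  h_222 = 259;  h_223 = 193;  h_224 = 204;  h_225 = 220
  h_226 = 411;  h_227 = 749;  h_228 = 57;  h_229 = 435;  h_230 = 121;  h_231 = 739
  h_232 = 765;  h_233 = 336;  h_234 = 214;  h_235 = 225;  h_236 = 995;  h_237 = 817
  h_238 = 398;  h_239 = 349;  h_240 = 995;  h_241 = 946;  h_242 = 153;  h_243 = 92
  h_244 = 778;  h_245 = 906;  h_246 = 891;  h_247 = 243;  h_248 = 99;  h_249 = 70
  h_250 = 656;  h_251 = 211;  h_252 = 875;  h_253 = 20;  h_254 = 846;  h_255 = 597
  h_256 = 410;  h_257 = 599;  h_258 = 356;  h_259 = 421;  h_260 = 398;  h_261 = 141
  h_262 = 978;  h_263 = 452;  h_264 = 700;  h_265 = 459;  h_266 = 712;  h_267 = 226
  h_268 = 570;  h_269 = 660;  h_270 = 194;  h_271 = 971;  h_272 = 54;  h_273 = 121
  h_274 = 167;  h_275 = 1007;  h_276 = 595;  h_277 = 563;  h_278 = 351;  h_279 = 960
  h_280 = 870;  h_281 = 966;  h_282 = 52;  h_283 = 62;  h_284 = 35;  h_285 = 747
  h_286 = 881;  h_287 = 67;  h_288 = 385
h_289 = 438·385 + 455·67 + 773·881 + 569·747 = 534
h_290 = 438·534 + 455·385 + 773·67 + 569·881 = 570

570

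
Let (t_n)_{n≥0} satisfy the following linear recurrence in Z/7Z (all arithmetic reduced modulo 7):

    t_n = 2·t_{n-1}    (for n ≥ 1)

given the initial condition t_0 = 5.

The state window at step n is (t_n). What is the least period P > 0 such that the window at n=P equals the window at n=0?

3

n=0: window = (5)
n=1: window = (3)
n=2: window = (6)
n=3: window = (5)
window at n=3 equals window at n=0 → period = 3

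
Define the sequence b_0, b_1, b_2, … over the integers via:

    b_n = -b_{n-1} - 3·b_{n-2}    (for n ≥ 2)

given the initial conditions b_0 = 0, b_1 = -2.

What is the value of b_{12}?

320

b_2 = -1·-2 + -3·0 = 2
b_3 = -1·2 + -3·-2 = 4
b_4 = -1·4 + -3·2 = -10
b_5 = -1·-10 + -3·4 = -2
b_6 = -1·-2 + -3·-10 = 32
b_7 = -1·32 + -3·-2 = -26
b_8 = -1·-26 + -3·32 = -70
b_9 = -1·-70 + -3·-26 = 148
b_10 = -1·148 + -3·-70 = 62
b_11 = -1·62 + -3·148 = -506
b_12 = -1·-506 + -3·62 = 320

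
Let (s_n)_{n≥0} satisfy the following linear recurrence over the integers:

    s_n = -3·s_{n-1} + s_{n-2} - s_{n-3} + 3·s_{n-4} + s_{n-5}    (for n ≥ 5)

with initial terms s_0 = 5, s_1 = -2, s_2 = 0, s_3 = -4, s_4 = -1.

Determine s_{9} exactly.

s_5 = -3·-1 + 1·-4 + -1·0 + 3·-2 + 1·5 = -2
s_6 = -3·-2 + 1·-1 + -1·-4 + 3·0 + 1·-2 = 7
s_7 = -3·7 + 1·-2 + -1·-1 + 3·-4 + 1·0 = -34
s_8 = -3·-34 + 1·7 + -1·-2 + 3·-1 + 1·-4 = 104
s_9 = -3·104 + 1·-34 + -1·7 + 3·-2 + 1·-1 = -360

-360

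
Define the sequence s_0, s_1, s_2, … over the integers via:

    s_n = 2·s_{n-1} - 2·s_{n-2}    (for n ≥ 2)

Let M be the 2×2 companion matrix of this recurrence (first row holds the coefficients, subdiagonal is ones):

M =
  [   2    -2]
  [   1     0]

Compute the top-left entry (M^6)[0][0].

-8

(M^6)[0][0] is the top entry after applying M 6 times to the unit state (1, 0). Equivalently it is h_{7} for the auxiliary sequence (h_n) obeying the same recurrence with h_1 = 1 and h_i = 0 for 0 ≤ i < 1:
h_2 = 2·1 + -2·0 = 2
h_3 = 2·2 + -2·1 = 2
h_4 = 2·2 + -2·2 = 0
h_5 = 2·0 + -2·2 = -4
h_6 = 2·-4 + -2·0 = -8
h_7 = 2·-8 + -2·-4 = -8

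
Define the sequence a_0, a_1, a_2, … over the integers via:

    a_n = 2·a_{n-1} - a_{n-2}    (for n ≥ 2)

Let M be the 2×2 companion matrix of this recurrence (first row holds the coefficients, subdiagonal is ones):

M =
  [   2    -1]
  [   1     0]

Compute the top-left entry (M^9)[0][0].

(M^9)[0][0] is the top entry after applying M 9 times to the unit state (1, 0). Equivalently it is h_{10} for the auxiliary sequence (h_n) obeying the same recurrence with h_1 = 1 and h_i = 0 for 0 ≤ i < 1:
h_2 = 2·1 + -1·0 = 2
h_3 = 2·2 + -1·1 = 3
h_4 = 2·3 + -1·2 = 4
h_5 = 2·4 + -1·3 = 5
h_6 = 2·5 + -1·4 = 6
h_7 = 2·6 + -1·5 = 7
h_8 = 2·7 + -1·6 = 8
h_9 = 2·8 + -1·7 = 9
h_10 = 2·9 + -1·8 = 10

10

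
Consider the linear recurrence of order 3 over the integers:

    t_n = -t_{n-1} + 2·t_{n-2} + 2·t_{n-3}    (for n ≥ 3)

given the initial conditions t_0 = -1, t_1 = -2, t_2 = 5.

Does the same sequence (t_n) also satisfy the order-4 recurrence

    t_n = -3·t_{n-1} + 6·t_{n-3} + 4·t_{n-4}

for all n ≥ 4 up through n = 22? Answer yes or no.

Terms t_0..t_22: -1, -2, 5, -11, 17, -29, 41, -65, 89, -137, 185, -281, 377, -569, 761, -1145, 1529, -2297, 3065, -4601, 6137, -9209, 12281
n=4: candidate gives 17, actual t_4 = 17 ✓
n=5: candidate gives -29, actual t_5 = -29 ✓
n=6: candidate gives 41, actual t_6 = 41 ✓
n=7: candidate gives -65, actual t_7 = -65 ✓
n=8: candidate gives 89, actual t_8 = 89 ✓
n=9: candidate gives -137, actual t_9 = -137 ✓
n=10: candidate gives 185, actual t_10 = 185 ✓
n=11: candidate gives -281, actual t_11 = -281 ✓
n=12: candidate gives 377, actual t_12 = 377 ✓
n=13: candidate gives -569, actual t_13 = -569 ✓
n=14: candidate gives 761, actual t_14 = 761 ✓
n=15: candidate gives -1145, actual t_15 = -1145 ✓
n=16: candidate gives 1529, actual t_16 = 1529 ✓
n=17: candidate gives -2297, actual t_17 = -2297 ✓
n=18: candidate gives 3065, actual t_18 = 3065 ✓
n=19: candidate gives -4601, actual t_19 = -4601 ✓
n=20: candidate gives 6137, actual t_20 = 6137 ✓
n=21: candidate gives -9209, actual t_21 = -9209 ✓
n=22: candidate gives 12281, actual t_22 = 12281 ✓

yes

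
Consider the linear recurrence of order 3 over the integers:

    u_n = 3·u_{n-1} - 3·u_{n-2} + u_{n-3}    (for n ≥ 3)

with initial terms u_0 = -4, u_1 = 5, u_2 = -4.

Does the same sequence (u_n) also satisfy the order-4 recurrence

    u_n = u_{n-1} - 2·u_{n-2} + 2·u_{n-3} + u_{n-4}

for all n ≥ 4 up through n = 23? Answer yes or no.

Terms u_0..u_23: -4, 5, -4, -31, -76, -139, -220, -319, -436, -571, -724, -895, -1084, -1291, -1516, -1759, -2020, -2299, -2596, -2911, -3244, -3595, -3964, -4351
n=4: candidate gives -17, actual u_4 = -76 ✗

no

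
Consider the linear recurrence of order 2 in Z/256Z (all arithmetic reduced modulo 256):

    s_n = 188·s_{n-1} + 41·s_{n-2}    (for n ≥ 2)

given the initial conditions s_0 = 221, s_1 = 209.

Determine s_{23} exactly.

13

s_2 = 188·209 + 41·221 = 225
s_3 = 188·225 + 41·209 = 181
s_4 = 188·181 + 41·225 = 245
s_5 = 188·245 + 41·181 = 233
s_6 = 188·233 + 41·245 = 89
s_7 = 188·89 + 41·233 = 173
s_8 = 188·173 + 41·89 = 77
s_9 = 188·77 + 41·173 = 65
s_10 = 188·65 + 41·77 = 17
s_11 = 188·17 + 41·65 = 229
s_12 = 188·229 + 41·17 = 229
s_13 = 188·229 + 41·229 = 217
s_14 = 188·217 + 41·229 = 9
s_15 = 188·9 + 41·217 = 93
s_16 = 188·93 + 41·9 = 189
s_17 = 188·189 + 41·93 = 177
s_18 = 188·177 + 41·189 = 65
s_19 = 188·65 + 41·177 = 21
s_20 = 188·21 + 41·65 = 213
s_21 = 188·213 + 41·21 = 201
s_22 = 188·201 + 41·213 = 185
s_23 = 188·185 + 41·201 = 13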